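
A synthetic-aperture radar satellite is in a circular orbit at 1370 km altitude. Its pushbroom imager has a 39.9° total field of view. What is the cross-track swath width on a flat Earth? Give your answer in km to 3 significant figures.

995 km

Half-angle = 39.9°/2 = 19.95°.
Swath width ≈ 2h·tan(θ/2) = 2 × 1370 × tan(19.95°) = 994.6 km.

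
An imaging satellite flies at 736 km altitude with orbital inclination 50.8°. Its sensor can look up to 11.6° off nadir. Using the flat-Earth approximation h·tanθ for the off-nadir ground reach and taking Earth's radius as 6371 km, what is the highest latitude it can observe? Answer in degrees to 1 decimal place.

52.2°

For a prograde orbit the ground track reaches latitude ±i = ±50.8°.
Sensor half-swath on the ground ≈ 736·tan(11.6°) = 151 km = 1.36° of latitude.
Maximum observable latitude ≈ 50.8 + 1.36 = 52.2°.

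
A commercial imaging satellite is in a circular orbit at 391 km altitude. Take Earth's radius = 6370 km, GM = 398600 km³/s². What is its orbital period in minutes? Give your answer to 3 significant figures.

Semi-major axis a = 6370 + 391 = 6761 km. Period T = 2π√(a³/μ) = 2π√(6761³/398600) = 5532.6 s = 92.21 min.

92.2 min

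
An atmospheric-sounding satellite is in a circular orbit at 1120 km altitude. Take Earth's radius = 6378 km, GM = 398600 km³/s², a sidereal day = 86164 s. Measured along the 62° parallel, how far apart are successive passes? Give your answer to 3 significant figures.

Semi-major axis a = 6378 + 1120 = 7498 km. Period T = 2π√(a³/μ) = 2π√(7498³/398600) = 6461.4 s = 107.69 min.
Node shift per orbit = (6461.4/86164) × 360° = 27.00°.
Equatorial spacing = 27.00 × 111.3 km/° = 3005 km.
At 62° latitude, spacing = 3005 × cos(62°) = 1411 km.

1410 km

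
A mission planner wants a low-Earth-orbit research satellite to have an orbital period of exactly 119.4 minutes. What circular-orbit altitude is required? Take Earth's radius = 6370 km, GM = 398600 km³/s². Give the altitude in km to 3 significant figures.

T = 119.4 min = 7164.0 s.
From T = 2π√(a³/μ): a = (μ T²/4π²)^(1/3) = (398600 × 7164.0² / 4π²)^(1/3) = 8032 km.
Altitude h = a − R = 8032 − 6370 = 1662 km.

1660 km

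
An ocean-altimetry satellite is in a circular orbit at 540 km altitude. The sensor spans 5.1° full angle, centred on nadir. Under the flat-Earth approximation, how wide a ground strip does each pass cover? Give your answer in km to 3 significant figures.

Half-angle = 5.1°/2 = 2.55°.
Swath width ≈ 2h·tan(θ/2) = 2 × 540 × tan(2.55°) = 48.1 km.

48.1 km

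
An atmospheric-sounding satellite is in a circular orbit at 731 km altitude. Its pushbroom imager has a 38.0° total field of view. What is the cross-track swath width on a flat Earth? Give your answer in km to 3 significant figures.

503 km

Half-angle = 38.0°/2 = 19°.
Swath width ≈ 2h·tan(θ/2) = 2 × 731 × tan(19°) = 503.4 km.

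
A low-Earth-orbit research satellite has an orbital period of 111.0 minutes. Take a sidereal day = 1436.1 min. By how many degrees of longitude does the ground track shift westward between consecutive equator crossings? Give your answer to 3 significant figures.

T = 111.0 min = 6660.0 s.
During one orbit Earth rotates (6660.0 / 86166) × 360° = 27.83°.

27.8°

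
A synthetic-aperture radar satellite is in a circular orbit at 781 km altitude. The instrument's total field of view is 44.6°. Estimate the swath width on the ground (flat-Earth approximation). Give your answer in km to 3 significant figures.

641 km

Half-angle = 44.6°/2 = 22.3°.
Swath width ≈ 2h·tan(θ/2) = 2 × 781 × tan(22.3°) = 640.6 km.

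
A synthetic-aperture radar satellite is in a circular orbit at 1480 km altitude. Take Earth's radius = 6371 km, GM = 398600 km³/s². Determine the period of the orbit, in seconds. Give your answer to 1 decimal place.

Semi-major axis a = 6371 + 1480 = 7851 km. Period T = 2π√(a³/μ) = 2π√(7851³/398600) = 6923.1 s = 115.38 min.

6923.1 seconds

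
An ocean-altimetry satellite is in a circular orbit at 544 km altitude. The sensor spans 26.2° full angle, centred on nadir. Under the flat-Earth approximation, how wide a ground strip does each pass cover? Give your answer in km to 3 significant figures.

Half-angle = 26.2°/2 = 13.1°.
Swath width ≈ 2h·tan(θ/2) = 2 × 544 × tan(13.1°) = 253.2 km.

253 km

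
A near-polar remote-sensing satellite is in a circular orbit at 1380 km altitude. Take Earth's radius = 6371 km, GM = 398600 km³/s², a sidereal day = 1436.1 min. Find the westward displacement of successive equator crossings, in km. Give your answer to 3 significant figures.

Semi-major axis a = 6371 + 1380 = 7751 km. Period T = 2π√(a³/μ) = 2π√(7751³/398600) = 6791.2 s = 113.19 min.
During one orbit Earth rotates (6791.2 / 86166) × 360° = 28.37°.
At the equator that is 28.37° × (2π·6371/360) km/° = 28.37 × 111.2 = 3155 km.

3160 km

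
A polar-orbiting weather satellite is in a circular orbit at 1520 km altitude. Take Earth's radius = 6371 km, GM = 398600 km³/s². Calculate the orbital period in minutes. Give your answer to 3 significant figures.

Semi-major axis a = 6371 + 1520 = 7891 km. Period T = 2π√(a³/μ) = 2π√(7891³/398600) = 6976.0 s = 116.27 min.

116 min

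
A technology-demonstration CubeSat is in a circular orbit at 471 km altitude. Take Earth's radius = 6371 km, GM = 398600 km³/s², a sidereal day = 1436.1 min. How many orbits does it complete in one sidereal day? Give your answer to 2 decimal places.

15.30

Semi-major axis a = 6371 + 471 = 6842 km. Period T = 2π√(a³/μ) = 2π√(6842³/398600) = 5632.3 s = 93.87 min.
Orbits per sidereal day = 86166 / 5632.3 = 15.299.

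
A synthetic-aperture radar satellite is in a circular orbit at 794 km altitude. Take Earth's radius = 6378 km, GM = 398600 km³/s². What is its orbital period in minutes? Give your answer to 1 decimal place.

100.7 min

Semi-major axis a = 6378 + 794 = 7172 km. Period T = 2π√(a³/μ) = 2π√(7172³/398600) = 6044.7 s = 100.74 min.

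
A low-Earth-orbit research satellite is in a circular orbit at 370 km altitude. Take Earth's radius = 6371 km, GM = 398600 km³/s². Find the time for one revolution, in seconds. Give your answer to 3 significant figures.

5510 seconds

Semi-major axis a = 6371 + 370 = 6741 km. Period T = 2π√(a³/μ) = 2π√(6741³/398600) = 5508.0 s = 91.80 min.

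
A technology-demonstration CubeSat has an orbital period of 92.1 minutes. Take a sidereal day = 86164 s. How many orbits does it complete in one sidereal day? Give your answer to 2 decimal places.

15.59

T = 92.1 min = 5526.0 s.
Orbits per sidereal day = 86164 / 5526.0 = 15.592.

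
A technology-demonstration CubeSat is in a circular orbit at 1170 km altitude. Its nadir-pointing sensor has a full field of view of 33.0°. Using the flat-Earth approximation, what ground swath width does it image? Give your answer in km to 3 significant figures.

Half-angle = 33.0°/2 = 16.5°.
Swath width ≈ 2h·tan(θ/2) = 2 × 1170 × tan(16.5°) = 693.1 km.

693 km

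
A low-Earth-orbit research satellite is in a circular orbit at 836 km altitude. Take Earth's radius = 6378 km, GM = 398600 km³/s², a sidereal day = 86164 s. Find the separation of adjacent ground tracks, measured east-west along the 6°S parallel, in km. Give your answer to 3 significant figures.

Semi-major axis a = 6378 + 836 = 7214 km. Period T = 2π√(a³/μ) = 2π√(7214³/398600) = 6097.8 s = 101.63 min.
Node shift per orbit = (6097.8/86164) × 360° = 25.48°.
Equatorial spacing = 25.48 × 111.3 km/° = 2836 km.
At 6° latitude, spacing = 2836 × cos(6°) = 2821 km.

2820 km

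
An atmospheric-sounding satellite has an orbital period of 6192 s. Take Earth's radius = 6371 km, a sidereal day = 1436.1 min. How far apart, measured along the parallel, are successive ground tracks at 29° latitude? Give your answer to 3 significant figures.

2520 km

Node shift per orbit = (6192.0/86166) × 360° = 25.87°.
Equatorial spacing = 25.87 × 111.2 km/° = 2877 km.
At 29° latitude, spacing = 2877 × cos(29°) = 2516 km.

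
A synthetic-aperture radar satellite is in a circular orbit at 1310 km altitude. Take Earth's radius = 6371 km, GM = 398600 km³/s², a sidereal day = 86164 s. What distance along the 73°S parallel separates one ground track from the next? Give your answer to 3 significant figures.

910 km

Semi-major axis a = 6371 + 1310 = 7681 km. Period T = 2π√(a³/μ) = 2π√(7681³/398600) = 6699.4 s = 111.66 min.
Node shift per orbit = (6699.4/86164) × 360° = 27.99°.
Equatorial spacing = 27.99 × 111.2 km/° = 3112 km.
At 73° latitude, spacing = 3112 × cos(73°) = 910 km.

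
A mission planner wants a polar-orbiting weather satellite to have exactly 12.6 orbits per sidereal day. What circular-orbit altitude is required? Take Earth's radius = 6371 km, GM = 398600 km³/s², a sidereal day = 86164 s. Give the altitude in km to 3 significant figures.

1420 km

Required period T = 86164 / 12.6 = 6838.4 s.
From T = 2π√(a³/μ): a = (μ T²/4π²)^(1/3) = (398600 × 6838.4² / 4π²)^(1/3) = 7787 km.
Altitude h = a − R = 7787 − 6371 = 1416 km.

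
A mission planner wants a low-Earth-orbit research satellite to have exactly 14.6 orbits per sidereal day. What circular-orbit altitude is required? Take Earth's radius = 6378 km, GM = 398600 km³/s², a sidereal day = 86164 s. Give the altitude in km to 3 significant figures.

Required period T = 86164 / 14.6 = 5901.6 s.
From T = 2π√(a³/μ): a = (μ T²/4π²)^(1/3) = (398600 × 5901.6² / 4π²)^(1/3) = 7058 km.
Altitude h = a − R = 7058 − 6378 = 680 km.

680 km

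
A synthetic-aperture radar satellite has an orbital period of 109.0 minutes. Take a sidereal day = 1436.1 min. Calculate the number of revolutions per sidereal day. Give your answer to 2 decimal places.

T = 109.0 min = 6540.0 s.
Orbits per sidereal day = 86166 / 6540.0 = 13.175.

13.18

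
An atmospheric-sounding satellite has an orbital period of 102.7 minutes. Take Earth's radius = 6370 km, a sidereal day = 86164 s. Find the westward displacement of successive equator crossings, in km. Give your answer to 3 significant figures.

2860 km

T = 102.7 min = 6162.0 s.
During one orbit Earth rotates (6162.0 / 86164) × 360° = 25.75°.
At the equator that is 25.75° × (2π·6370/360) km/° = 25.75 × 111.2 = 2862 km.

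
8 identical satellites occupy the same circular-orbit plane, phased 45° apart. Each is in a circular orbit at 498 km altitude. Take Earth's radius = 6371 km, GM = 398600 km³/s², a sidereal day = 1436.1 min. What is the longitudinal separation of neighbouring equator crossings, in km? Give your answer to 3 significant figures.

329 km

Semi-major axis a = 6371 + 498 = 6869 km. Period T = 2π√(a³/μ) = 2π√(6869³/398600) = 5665.7 s = 94.43 min.
Single-satellite node shift = (5665.7/86166) × 360° = 23.67°.
With 8 satellites evenly phased, successive equator crossings are 23.67/8 = 2.959° apart.
That is 2.959 × 111.2 = 329 km at the equator.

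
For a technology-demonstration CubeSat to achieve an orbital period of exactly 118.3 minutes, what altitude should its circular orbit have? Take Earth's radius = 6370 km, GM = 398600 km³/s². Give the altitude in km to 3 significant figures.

T = 118.3 min = 7098.0 s.
From T = 2π√(a³/μ): a = (μ T²/4π²)^(1/3) = (398600 × 7098.0² / 4π²)^(1/3) = 7983 km.
Altitude h = a − R = 7983 − 6370 = 1613 km.

1610 km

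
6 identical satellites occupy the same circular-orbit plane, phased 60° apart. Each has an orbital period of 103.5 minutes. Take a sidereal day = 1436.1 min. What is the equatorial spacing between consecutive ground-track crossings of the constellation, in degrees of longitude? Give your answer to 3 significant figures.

4.32°

T = 103.5 min = 6210.0 s.
Single-satellite node shift = (6210.0/86166) × 360° = 25.95°.
With 6 satellites evenly phased, successive equator crossings are 25.95/6 = 4.324° apart.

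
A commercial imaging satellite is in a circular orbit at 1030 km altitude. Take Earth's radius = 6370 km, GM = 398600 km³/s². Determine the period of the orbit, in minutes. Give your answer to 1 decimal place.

Semi-major axis a = 6370 + 1030 = 7400 km. Period T = 2π√(a³/μ) = 2π√(7400³/398600) = 6335.2 s = 105.59 min.

105.6 min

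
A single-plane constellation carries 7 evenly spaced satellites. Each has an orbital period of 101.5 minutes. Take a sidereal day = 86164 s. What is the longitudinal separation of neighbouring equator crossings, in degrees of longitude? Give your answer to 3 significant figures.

T = 101.5 min = 6090.0 s.
Single-satellite node shift = (6090.0/86164) × 360° = 25.44°.
With 7 satellites evenly phased, successive equator crossings are 25.44/7 = 3.635° apart.

3.63°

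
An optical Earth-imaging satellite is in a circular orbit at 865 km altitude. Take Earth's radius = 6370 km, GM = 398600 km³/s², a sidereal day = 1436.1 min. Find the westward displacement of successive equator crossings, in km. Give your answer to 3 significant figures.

Semi-major axis a = 6370 + 865 = 7235 km. Period T = 2π√(a³/μ) = 2π√(7235³/398600) = 6124.5 s = 102.07 min.
During one orbit Earth rotates (6124.5 / 86166) × 360° = 25.59°.
At the equator that is 25.59° × (2π·6370/360) km/° = 25.59 × 111.2 = 2845 km.

2840 km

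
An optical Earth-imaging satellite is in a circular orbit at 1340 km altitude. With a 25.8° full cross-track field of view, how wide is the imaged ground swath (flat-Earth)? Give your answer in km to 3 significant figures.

614 km

Half-angle = 25.8°/2 = 12.9°.
Swath width ≈ 2h·tan(θ/2) = 2 × 1340 × tan(12.9°) = 613.8 km.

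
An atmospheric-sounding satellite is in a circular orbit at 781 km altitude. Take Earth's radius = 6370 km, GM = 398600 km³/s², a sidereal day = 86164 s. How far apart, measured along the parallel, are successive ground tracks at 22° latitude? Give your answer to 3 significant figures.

2590 km

Semi-major axis a = 6370 + 781 = 7151 km. Period T = 2π√(a³/μ) = 2π√(7151³/398600) = 6018.1 s = 100.30 min.
Node shift per orbit = (6018.1/86164) × 360° = 25.14°.
Equatorial spacing = 25.14 × 111.2 km/° = 2795 km.
At 22° latitude, spacing = 2795 × cos(22°) = 2592 km.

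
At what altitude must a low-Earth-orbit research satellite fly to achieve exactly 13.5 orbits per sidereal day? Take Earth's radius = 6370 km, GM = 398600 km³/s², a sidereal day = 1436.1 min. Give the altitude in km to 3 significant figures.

Required period T = 86166 / 13.5 = 6382.7 s.
From T = 2π√(a³/μ): a = (μ T²/4π²)^(1/3) = (398600 × 6382.7² / 4π²)^(1/3) = 7437 km.
Altitude h = a − R = 7437 − 6370 = 1067 km.

1070 km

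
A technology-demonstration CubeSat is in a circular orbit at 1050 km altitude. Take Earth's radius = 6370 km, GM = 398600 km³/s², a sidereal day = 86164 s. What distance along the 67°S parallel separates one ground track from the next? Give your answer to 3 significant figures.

Semi-major axis a = 6370 + 1050 = 7420 km. Period T = 2π√(a³/μ) = 2π√(7420³/398600) = 6360.9 s = 106.01 min.
Node shift per orbit = (6360.9/86164) × 360° = 26.58°.
Equatorial spacing = 26.58 × 111.2 km/° = 2955 km.
At 67° latitude, spacing = 2955 × cos(67°) = 1154 km.

1150 km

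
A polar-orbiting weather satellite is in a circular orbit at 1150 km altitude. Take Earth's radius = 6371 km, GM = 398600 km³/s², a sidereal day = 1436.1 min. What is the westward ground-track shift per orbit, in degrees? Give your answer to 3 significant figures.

Semi-major axis a = 6371 + 1150 = 7521 km. Period T = 2π√(a³/μ) = 2π√(7521³/398600) = 6491.2 s = 108.19 min.
During one orbit Earth rotates (6491.2 / 86166) × 360° = 27.12°.

27.1°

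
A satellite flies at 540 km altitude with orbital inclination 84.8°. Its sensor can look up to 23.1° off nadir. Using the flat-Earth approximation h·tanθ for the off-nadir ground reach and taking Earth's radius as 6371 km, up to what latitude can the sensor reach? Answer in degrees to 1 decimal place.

For a prograde orbit the ground track reaches latitude ±i = ±84.8°.
Sensor half-swath on the ground ≈ 540·tan(23.1°) = 230 km = 2.07° of latitude.
Maximum observable latitude ≈ 84.8 + 2.07 = 86.9°.

86.9°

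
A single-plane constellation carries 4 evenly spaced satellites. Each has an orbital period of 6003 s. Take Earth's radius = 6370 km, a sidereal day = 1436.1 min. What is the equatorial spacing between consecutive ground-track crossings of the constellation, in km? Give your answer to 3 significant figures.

Single-satellite node shift = (6003.0/86166) × 360° = 25.08°.
With 4 satellites evenly phased, successive equator crossings are 25.08/4 = 6.270° apart.
That is 6.270 × 111.2 = 697 km at the equator.

697 km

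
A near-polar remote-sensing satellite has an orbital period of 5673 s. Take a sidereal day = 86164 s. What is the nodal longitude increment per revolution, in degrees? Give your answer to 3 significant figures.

23.7°

During one orbit Earth rotates (5673.0 / 86164) × 360° = 23.70°.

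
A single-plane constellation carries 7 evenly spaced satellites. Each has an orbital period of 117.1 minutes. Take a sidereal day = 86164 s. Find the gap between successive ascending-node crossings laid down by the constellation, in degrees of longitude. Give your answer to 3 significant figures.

4.19°

T = 117.1 min = 7026.0 s.
Single-satellite node shift = (7026.0/86164) × 360° = 29.36°.
With 7 satellites evenly phased, successive equator crossings are 29.36/7 = 4.194° apart.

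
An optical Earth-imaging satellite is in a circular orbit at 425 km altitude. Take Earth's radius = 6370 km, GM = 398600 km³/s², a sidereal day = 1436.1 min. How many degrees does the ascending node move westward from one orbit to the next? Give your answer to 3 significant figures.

23.3°

Semi-major axis a = 6370 + 425 = 6795 km. Period T = 2π√(a³/μ) = 2π√(6795³/398600) = 5574.4 s = 92.91 min.
During one orbit Earth rotates (5574.4 / 86166) × 360° = 23.29°.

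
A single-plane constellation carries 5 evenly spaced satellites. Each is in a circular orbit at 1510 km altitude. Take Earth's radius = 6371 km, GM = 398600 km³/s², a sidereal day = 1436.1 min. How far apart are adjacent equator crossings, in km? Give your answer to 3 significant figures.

647 km

Semi-major axis a = 6371 + 1510 = 7881 km. Period T = 2π√(a³/μ) = 2π√(7881³/398600) = 6962.8 s = 116.05 min.
Single-satellite node shift = (6962.8/86166) × 360° = 29.09°.
With 5 satellites evenly phased, successive equator crossings are 29.09/5 = 5.818° apart.
That is 5.818 × 111.2 = 647 km at the equator.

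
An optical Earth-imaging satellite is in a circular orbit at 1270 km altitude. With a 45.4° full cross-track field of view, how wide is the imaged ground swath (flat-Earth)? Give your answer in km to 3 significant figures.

Half-angle = 45.4°/2 = 22.7°.
Swath width ≈ 2h·tan(θ/2) = 2 × 1270 × tan(22.7°) = 1062.5 km.

1060 km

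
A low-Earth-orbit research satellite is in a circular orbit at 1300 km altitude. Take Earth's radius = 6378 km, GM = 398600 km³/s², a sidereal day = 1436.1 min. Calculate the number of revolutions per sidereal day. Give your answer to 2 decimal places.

Semi-major axis a = 6378 + 1300 = 7678 km. Period T = 2π√(a³/μ) = 2π√(7678³/398600) = 6695.5 s = 111.59 min.
Orbits per sidereal day = 86166 / 6695.5 = 12.869.

12.87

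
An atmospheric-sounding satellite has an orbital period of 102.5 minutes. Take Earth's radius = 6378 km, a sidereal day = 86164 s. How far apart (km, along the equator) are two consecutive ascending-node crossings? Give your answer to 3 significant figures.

T = 102.5 min = 6150.0 s.
During one orbit Earth rotates (6150.0 / 86164) × 360° = 25.70°.
At the equator that is 25.70° × (2π·6378/360) km/° = 25.70 × 111.3 = 2860 km.

2860 km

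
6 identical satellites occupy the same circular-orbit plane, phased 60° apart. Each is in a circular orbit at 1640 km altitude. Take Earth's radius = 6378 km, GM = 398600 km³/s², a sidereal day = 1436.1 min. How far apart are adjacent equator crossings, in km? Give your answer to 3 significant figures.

Semi-major axis a = 6378 + 1640 = 8018 km. Period T = 2π√(a³/μ) = 2π√(8018³/398600) = 7145.1 s = 119.09 min.
Single-satellite node shift = (7145.1/86166) × 360° = 29.85°.
With 6 satellites evenly phased, successive equator crossings are 29.85/6 = 4.975° apart.
That is 4.975 × 111.3 = 554 km at the equator.

554 km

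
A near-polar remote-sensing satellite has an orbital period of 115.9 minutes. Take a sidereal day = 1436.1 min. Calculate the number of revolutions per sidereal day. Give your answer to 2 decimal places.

12.39

T = 115.9 min = 6954.0 s.
Orbits per sidereal day = 86166 / 6954.0 = 12.391.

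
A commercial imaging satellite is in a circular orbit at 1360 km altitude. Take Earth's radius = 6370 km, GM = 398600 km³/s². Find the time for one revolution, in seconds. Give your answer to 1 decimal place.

6763.6 seconds

Semi-major axis a = 6370 + 1360 = 7730 km. Period T = 2π√(a³/μ) = 2π√(7730³/398600) = 6763.6 s = 112.73 min.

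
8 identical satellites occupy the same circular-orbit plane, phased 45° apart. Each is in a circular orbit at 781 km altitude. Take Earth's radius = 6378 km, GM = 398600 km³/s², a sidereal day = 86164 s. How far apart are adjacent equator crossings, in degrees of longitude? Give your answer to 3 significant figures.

3.15°

Semi-major axis a = 6378 + 781 = 7159 km. Period T = 2π√(a³/μ) = 2π√(7159³/398600) = 6028.2 s = 100.47 min.
Single-satellite node shift = (6028.2/86164) × 360° = 25.19°.
With 8 satellites evenly phased, successive equator crossings are 25.19/8 = 3.148° apart.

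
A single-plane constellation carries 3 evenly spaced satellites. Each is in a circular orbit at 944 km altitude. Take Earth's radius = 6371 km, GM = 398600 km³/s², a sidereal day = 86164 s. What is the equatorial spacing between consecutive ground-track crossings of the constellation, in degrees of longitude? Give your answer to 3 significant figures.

Semi-major axis a = 6371 + 944 = 7315 km. Period T = 2π√(a³/μ) = 2π√(7315³/398600) = 6226.3 s = 103.77 min.
Single-satellite node shift = (6226.3/86164) × 360° = 26.01°.
With 3 satellites evenly phased, successive equator crossings are 26.01/3 = 8.671° apart.

8.67°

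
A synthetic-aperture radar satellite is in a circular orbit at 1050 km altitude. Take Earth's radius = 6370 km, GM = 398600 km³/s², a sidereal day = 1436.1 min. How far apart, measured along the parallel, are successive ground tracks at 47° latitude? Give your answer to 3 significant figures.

Semi-major axis a = 6370 + 1050 = 7420 km. Period T = 2π√(a³/μ) = 2π√(7420³/398600) = 6360.9 s = 106.01 min.
Node shift per orbit = (6360.9/86166) × 360° = 26.58°.
Equatorial spacing = 26.58 × 111.2 km/° = 2955 km.
At 47° latitude, spacing = 2955 × cos(47°) = 2015 km.

2020 km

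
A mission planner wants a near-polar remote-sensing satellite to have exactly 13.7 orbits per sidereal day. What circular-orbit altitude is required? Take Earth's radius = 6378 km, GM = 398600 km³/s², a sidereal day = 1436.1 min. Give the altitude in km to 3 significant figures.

Required period T = 86166 / 13.7 = 6289.5 s.
From T = 2π√(a³/μ): a = (μ T²/4π²)^(1/3) = (398600 × 6289.5² / 4π²)^(1/3) = 7364 km.
Altitude h = a − R = 7364 − 6378 = 986 km.

986 km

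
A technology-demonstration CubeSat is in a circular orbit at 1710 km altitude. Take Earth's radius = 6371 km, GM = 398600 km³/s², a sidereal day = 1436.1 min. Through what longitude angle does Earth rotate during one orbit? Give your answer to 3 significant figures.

30.2°

Semi-major axis a = 6371 + 1710 = 8081 km. Period T = 2π√(a³/μ) = 2π√(8081³/398600) = 7229.5 s = 120.49 min.
During one orbit Earth rotates (7229.5 / 86166) × 360° = 30.20°.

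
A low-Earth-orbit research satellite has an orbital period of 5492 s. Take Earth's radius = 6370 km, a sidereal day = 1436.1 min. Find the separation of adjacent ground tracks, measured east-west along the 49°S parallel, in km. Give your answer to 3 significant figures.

1670 km

Node shift per orbit = (5492.0/86166) × 360° = 22.95°.
Equatorial spacing = 22.95 × 111.2 km/° = 2551 km.
At 49° latitude, spacing = 2551 × cos(49°) = 1674 km.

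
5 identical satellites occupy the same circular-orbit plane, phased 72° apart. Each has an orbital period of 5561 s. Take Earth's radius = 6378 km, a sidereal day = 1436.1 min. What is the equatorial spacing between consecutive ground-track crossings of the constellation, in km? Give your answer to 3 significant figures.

Single-satellite node shift = (5561.0/86166) × 360° = 23.23°.
With 5 satellites evenly phased, successive equator crossings are 23.23/5 = 4.647° apart.
That is 4.647 × 111.3 = 517 km at the equator.

517 km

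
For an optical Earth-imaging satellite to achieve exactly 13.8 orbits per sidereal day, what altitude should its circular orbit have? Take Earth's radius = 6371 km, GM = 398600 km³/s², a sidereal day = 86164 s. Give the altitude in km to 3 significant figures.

958 km

Required period T = 86164 / 13.8 = 6243.8 s.
From T = 2π√(a³/μ): a = (μ T²/4π²)^(1/3) = (398600 × 6243.8² / 4π²)^(1/3) = 7329 km.
Altitude h = a − R = 7329 − 6371 = 958 km.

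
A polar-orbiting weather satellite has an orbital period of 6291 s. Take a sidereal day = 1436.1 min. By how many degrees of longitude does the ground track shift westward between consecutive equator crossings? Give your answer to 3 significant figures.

26.3°

During one orbit Earth rotates (6291.0 / 86166) × 360° = 26.28°.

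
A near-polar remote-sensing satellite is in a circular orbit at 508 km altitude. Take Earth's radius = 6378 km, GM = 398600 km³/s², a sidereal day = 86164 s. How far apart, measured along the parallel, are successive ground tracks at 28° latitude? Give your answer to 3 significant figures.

Semi-major axis a = 6378 + 508 = 6886 km. Period T = 2π√(a³/μ) = 2π√(6886³/398600) = 5686.7 s = 94.78 min.
Node shift per orbit = (5686.7/86164) × 360° = 23.76°.
Equatorial spacing = 23.76 × 111.3 km/° = 2645 km.
At 28° latitude, spacing = 2645 × cos(28°) = 2335 km.

2340 km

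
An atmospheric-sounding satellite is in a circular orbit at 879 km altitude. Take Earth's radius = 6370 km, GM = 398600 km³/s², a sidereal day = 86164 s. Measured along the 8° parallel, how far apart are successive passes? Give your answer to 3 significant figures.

2830 km

Semi-major axis a = 6370 + 879 = 7249 km. Period T = 2π√(a³/μ) = 2π√(7249³/398600) = 6142.3 s = 102.37 min.
Node shift per orbit = (6142.3/86164) × 360° = 25.66°.
Equatorial spacing = 25.66 × 111.2 km/° = 2853 km.
At 8° latitude, spacing = 2853 × cos(8°) = 2825 km.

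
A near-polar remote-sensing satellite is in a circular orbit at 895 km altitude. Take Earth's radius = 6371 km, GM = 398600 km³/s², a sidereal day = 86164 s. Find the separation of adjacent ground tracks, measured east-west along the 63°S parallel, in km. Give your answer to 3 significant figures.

1300 km

Semi-major axis a = 6371 + 895 = 7266 km. Period T = 2π√(a³/μ) = 2π√(7266³/398600) = 6163.9 s = 102.73 min.
Node shift per orbit = (6163.9/86164) × 360° = 25.75°.
Equatorial spacing = 25.75 × 111.2 km/° = 2864 km.
At 63° latitude, spacing = 2864 × cos(63°) = 1300 km.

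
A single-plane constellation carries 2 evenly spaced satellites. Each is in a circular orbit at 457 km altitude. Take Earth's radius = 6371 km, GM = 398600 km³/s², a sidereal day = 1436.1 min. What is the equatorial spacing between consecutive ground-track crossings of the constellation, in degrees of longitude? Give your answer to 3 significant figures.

Semi-major axis a = 6371 + 457 = 6828 km. Period T = 2π√(a³/μ) = 2π√(6828³/398600) = 5615.0 s = 93.58 min.
Single-satellite node shift = (5615.0/86166) × 360° = 23.46°.
With 2 satellites evenly phased, successive equator crossings are 23.46/2 = 11.730° apart.

11.7°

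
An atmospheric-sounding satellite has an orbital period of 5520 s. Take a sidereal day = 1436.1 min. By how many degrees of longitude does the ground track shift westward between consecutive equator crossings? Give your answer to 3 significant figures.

23.1°

During one orbit Earth rotates (5520.0 / 86166) × 360° = 23.06°.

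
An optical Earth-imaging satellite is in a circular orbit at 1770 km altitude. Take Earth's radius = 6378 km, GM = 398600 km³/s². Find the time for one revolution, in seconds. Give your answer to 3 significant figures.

Semi-major axis a = 6378 + 1770 = 8148 km. Period T = 2π√(a³/μ) = 2π√(8148³/398600) = 7319.6 s = 121.99 min.

7320 seconds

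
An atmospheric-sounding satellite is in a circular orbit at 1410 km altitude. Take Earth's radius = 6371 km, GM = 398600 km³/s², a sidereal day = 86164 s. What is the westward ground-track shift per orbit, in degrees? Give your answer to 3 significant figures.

Semi-major axis a = 6371 + 1410 = 7781 km. Period T = 2π√(a³/μ) = 2π√(7781³/398600) = 6830.7 s = 113.84 min.
During one orbit Earth rotates (6830.7 / 86164) × 360° = 28.54°.

28.5°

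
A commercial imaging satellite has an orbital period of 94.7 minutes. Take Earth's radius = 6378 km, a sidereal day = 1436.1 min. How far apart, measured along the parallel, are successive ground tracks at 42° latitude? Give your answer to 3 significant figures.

1960 km

T = 94.7 min = 5682.0 s.
Node shift per orbit = (5682.0/86166) × 360° = 23.74°.
Equatorial spacing = 23.74 × 111.3 km/° = 2643 km.
At 42° latitude, spacing = 2643 × cos(42°) = 1964 km.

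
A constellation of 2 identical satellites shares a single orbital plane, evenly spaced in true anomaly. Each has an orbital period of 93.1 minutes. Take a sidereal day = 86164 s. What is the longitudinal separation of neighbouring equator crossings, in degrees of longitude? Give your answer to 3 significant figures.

11.7°

T = 93.1 min = 5586.0 s.
Single-satellite node shift = (5586.0/86164) × 360° = 23.34°.
With 2 satellites evenly phased, successive equator crossings are 23.34/2 = 11.669° apart.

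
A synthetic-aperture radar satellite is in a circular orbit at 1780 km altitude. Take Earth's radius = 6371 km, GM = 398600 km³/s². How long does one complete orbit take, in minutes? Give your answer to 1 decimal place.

122.1 min

Semi-major axis a = 6371 + 1780 = 8151 km. Period T = 2π√(a³/μ) = 2π√(8151³/398600) = 7323.6 s = 122.06 min.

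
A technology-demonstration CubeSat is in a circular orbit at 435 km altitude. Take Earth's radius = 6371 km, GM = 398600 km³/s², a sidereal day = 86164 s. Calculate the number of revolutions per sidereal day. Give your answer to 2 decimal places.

Semi-major axis a = 6371 + 435 = 6806 km. Period T = 2π√(a³/μ) = 2π√(6806³/398600) = 5587.9 s = 93.13 min.
Orbits per sidereal day = 86164 / 5587.9 = 15.420.

15.42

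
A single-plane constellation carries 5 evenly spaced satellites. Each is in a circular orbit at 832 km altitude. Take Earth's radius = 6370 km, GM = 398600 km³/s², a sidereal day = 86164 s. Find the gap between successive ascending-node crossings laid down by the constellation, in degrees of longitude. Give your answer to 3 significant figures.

5.08°

Semi-major axis a = 6370 + 832 = 7202 km. Period T = 2π√(a³/μ) = 2π√(7202³/398600) = 6082.6 s = 101.38 min.
Single-satellite node shift = (6082.6/86164) × 360° = 25.41°.
With 5 satellites evenly phased, successive equator crossings are 25.41/5 = 5.083° apart.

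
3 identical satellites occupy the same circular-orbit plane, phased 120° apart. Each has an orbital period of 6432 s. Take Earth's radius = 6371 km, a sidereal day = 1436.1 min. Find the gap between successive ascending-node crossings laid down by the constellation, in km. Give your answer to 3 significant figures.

996 km

Single-satellite node shift = (6432.0/86166) × 360° = 26.87°.
With 3 satellites evenly phased, successive equator crossings are 26.87/3 = 8.958° apart.
That is 8.958 × 111.2 = 996 km at the equator.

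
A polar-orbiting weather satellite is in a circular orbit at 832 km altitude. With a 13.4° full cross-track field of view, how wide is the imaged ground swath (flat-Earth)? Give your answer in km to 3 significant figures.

195 km

Half-angle = 13.4°/2 = 6.7°.
Swath width ≈ 2h·tan(θ/2) = 2 × 832 × tan(6.7°) = 195.5 km.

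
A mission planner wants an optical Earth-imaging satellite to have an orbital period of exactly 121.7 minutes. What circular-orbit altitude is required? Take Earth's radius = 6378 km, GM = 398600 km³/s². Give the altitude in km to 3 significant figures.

1760 km

T = 121.7 min = 7302.0 s.
From T = 2π√(a³/μ): a = (μ T²/4π²)^(1/3) = (398600 × 7302.0² / 4π²)^(1/3) = 8135 km.
Altitude h = a − R = 8135 − 6378 = 1757 km.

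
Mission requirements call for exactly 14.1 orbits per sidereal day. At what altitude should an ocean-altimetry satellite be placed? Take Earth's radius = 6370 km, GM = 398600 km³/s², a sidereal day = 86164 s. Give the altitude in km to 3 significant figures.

Required period T = 86164 / 14.1 = 6110.9 s.
From T = 2π√(a³/μ): a = (μ T²/4π²)^(1/3) = (398600 × 6110.9² / 4π²)^(1/3) = 7224 km.
Altitude h = a − R = 7224 − 6370 = 854 km.

854 km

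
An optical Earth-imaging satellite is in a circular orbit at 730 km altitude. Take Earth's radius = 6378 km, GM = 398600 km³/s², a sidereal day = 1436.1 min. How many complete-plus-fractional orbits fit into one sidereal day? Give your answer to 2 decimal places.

14.45

Semi-major axis a = 6378 + 730 = 7108 km. Period T = 2π√(a³/μ) = 2π√(7108³/398600) = 5963.9 s = 99.40 min.
Orbits per sidereal day = 86166 / 5963.9 = 14.448.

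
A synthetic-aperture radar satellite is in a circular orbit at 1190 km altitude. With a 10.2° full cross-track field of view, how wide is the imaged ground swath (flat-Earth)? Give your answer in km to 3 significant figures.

212 km

Half-angle = 10.2°/2 = 5.1°.
Swath width ≈ 2h·tan(θ/2) = 2 × 1190 × tan(5.1°) = 212.4 km.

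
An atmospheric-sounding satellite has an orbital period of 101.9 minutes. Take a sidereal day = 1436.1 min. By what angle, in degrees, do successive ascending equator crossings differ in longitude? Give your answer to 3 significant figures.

T = 101.9 min = 6114.0 s.
During one orbit Earth rotates (6114.0 / 86166) × 360° = 25.54°.

25.5°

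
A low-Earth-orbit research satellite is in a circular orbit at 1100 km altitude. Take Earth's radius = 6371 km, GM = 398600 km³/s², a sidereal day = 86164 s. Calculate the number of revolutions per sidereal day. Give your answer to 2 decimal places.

Semi-major axis a = 6371 + 1100 = 7471 km. Period T = 2π√(a³/μ) = 2π√(7471³/398600) = 6426.6 s = 107.11 min.
Orbits per sidereal day = 86164 / 6426.6 = 13.407.

13.41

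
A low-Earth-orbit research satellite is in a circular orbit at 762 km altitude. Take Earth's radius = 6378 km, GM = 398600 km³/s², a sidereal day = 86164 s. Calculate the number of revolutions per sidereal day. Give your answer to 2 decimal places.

Semi-major axis a = 6378 + 762 = 7140 km. Period T = 2π√(a³/μ) = 2π√(7140³/398600) = 6004.2 s = 100.07 min.
Orbits per sidereal day = 86164 / 6004.2 = 14.351.

14.35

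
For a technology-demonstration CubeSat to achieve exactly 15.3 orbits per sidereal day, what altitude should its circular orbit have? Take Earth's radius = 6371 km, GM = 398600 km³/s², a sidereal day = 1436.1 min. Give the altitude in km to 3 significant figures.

Required period T = 86166 / 15.3 = 5631.8 s.
From T = 2π√(a³/μ): a = (μ T²/4π²)^(1/3) = (398600 × 5631.8² / 4π²)^(1/3) = 6842 km.
Altitude h = a − R = 6842 − 6371 = 471 km.

471 km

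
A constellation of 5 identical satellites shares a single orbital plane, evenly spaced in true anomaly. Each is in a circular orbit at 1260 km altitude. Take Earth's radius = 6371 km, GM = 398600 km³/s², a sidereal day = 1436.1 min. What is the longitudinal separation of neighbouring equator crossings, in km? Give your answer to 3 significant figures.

Semi-major axis a = 6371 + 1260 = 7631 km. Period T = 2π√(a³/μ) = 2π√(7631³/398600) = 6634.1 s = 110.57 min.
Single-satellite node shift = (6634.1/86166) × 360° = 27.72°.
With 5 satellites evenly phased, successive equator crossings are 27.72/5 = 5.543° apart.
That is 5.543 × 111.2 = 616 km at the equator.

616 km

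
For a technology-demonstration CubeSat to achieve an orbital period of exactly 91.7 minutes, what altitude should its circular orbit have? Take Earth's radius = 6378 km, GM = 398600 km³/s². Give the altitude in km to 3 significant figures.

358 km

T = 91.7 min = 5502.0 s.
From T = 2π√(a³/μ): a = (μ T²/4π²)^(1/3) = (398600 × 5502.0² / 4π²)^(1/3) = 6736 km.
Altitude h = a − R = 6736 − 6378 = 358 km.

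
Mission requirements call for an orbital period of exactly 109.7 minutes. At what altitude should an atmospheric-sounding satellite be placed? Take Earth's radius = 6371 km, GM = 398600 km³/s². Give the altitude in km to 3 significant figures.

1220 km

T = 109.7 min = 6582.0 s.
From T = 2π√(a³/μ): a = (μ T²/4π²)^(1/3) = (398600 × 6582.0² / 4π²)^(1/3) = 7591 km.
Altitude h = a − R = 7591 − 6371 = 1220 km.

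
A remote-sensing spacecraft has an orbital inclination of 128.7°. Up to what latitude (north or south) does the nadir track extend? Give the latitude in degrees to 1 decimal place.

Retrograde orbit: the ground track reaches ±(180° − i) = ±(180 − 128.7) = ±51.3°.

51.3°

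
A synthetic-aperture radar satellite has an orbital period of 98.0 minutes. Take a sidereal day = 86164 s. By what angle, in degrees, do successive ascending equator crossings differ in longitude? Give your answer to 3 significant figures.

T = 98.0 min = 5880.0 s.
During one orbit Earth rotates (5880.0 / 86164) × 360° = 24.57°.

24.6°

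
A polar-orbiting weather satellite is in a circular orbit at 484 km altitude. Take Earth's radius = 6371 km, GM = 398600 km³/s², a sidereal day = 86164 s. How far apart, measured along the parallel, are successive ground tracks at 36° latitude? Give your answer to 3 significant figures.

2120 km

Semi-major axis a = 6371 + 484 = 6855 km. Period T = 2π√(a³/μ) = 2π√(6855³/398600) = 5648.4 s = 94.14 min.
Node shift per orbit = (5648.4/86164) × 360° = 23.60°.
Equatorial spacing = 23.60 × 111.2 km/° = 2624 km.
At 36° latitude, spacing = 2624 × cos(36°) = 2123 km.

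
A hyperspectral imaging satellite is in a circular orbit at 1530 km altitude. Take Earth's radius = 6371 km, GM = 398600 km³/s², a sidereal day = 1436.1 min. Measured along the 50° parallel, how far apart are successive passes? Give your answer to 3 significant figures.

Semi-major axis a = 6371 + 1530 = 7901 km. Period T = 2π√(a³/μ) = 2π√(7901³/398600) = 6989.3 s = 116.49 min.
Node shift per orbit = (6989.3/86166) × 360° = 29.20°.
Equatorial spacing = 29.20 × 111.2 km/° = 3247 km.
At 50° latitude, spacing = 3247 × cos(50°) = 2087 km.

2090 km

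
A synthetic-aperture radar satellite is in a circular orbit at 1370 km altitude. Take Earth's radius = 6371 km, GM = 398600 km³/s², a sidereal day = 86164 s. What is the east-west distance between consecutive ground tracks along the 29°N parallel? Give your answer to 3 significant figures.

Semi-major axis a = 6371 + 1370 = 7741 km. Period T = 2π√(a³/μ) = 2π√(7741³/398600) = 6778.1 s = 112.97 min.
Node shift per orbit = (6778.1/86164) × 360° = 28.32°.
Equatorial spacing = 28.32 × 111.2 km/° = 3149 km.
At 29° latitude, spacing = 3149 × cos(29°) = 2754 km.

2750 km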